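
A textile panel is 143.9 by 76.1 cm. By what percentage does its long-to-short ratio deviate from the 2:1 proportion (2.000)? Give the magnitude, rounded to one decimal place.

Ratio = 143.9 / 76.1 ≈ 1.8909.
Ideal 2:1 = 2.0000. |1.8909 − 2.0000| / 2.0000 ≈ 5.45% → 5.5%.

5.5%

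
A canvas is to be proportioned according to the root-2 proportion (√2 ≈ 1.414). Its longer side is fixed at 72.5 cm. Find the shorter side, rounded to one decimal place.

root-2 ≈ 1.41421.
Shorter side = 72.5 ÷ 1.41421 ≈ 51.265 → 51.3 cm.

51.3 cm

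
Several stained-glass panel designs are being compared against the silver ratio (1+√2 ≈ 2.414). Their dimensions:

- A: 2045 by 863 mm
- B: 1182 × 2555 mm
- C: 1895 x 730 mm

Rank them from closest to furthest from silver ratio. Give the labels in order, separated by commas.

A, C, B

A: 2045/863 ≈ 2.370 → |2.370 − 2.414| = 0.044
B: 2555/1182 ≈ 2.162 → |2.162 − 2.414| = 0.252
C: 1895/730 ≈ 2.596 → |2.596 − 2.414| = 0.182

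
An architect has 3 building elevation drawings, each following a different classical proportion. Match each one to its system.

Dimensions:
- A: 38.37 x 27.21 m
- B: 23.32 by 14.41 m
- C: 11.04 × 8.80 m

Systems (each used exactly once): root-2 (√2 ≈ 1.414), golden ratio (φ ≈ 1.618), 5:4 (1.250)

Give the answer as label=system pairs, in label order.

Ratios: A ≈ 1.410; B ≈ 1.618; C ≈ 1.255.
Targets: root-2 ≈ 1.414; golden ratio ≈ 1.618; 5:4 ≈ 1.250.

A=root-2, B=golden ratio, C=5:4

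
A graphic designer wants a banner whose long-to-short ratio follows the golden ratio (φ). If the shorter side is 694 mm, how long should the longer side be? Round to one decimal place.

1122.9 mm

golden ratio ≈ 1.61803.
Longer side = 694 × 1.61803 ≈ 1122.913 → 1122.9 mm.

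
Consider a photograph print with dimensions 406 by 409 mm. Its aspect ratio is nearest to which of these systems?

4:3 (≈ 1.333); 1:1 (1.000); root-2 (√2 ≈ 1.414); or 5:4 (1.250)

1:1

409/406 ≈ 1.007. Nearest candidates are 1:1 (1.000, off by 0.007) and 5:4 (1.250, off by 0.243).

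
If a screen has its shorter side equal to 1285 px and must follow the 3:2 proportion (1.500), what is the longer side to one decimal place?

3:2 = 1.50000.
Longer side = 1285 × 1.50000 ≈ 1927.500 → 1927.5 px.

1927.5 px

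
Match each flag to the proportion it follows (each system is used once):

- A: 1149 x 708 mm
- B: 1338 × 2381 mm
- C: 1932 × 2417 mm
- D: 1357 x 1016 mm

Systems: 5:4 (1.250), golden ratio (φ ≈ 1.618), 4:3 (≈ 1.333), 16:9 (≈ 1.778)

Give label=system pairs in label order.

A=golden ratio, B=16:9, C=5:4, D=4:3

Ratios: A ≈ 1.623; B ≈ 1.780; C ≈ 1.251; D ≈ 1.336.
Targets: 5:4 ≈ 1.250; golden ratio ≈ 1.618; 4:3 ≈ 1.333; 16:9 ≈ 1.778.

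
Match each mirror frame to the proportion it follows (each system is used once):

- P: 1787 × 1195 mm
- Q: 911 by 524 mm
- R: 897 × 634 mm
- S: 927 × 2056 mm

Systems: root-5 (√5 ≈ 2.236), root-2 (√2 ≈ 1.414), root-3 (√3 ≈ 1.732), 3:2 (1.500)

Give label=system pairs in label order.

P=3:2, Q=root-3, R=root-2, S=root-5

P = 1787/1195 ≈ 1.495 → 3:2 (1.500)
Q = 911/524 ≈ 1.739 → root-3 (1.732)
R = 897/634 ≈ 1.415 → root-2 (1.414)
S = 2056/927 ≈ 2.218 → root-5 (2.236)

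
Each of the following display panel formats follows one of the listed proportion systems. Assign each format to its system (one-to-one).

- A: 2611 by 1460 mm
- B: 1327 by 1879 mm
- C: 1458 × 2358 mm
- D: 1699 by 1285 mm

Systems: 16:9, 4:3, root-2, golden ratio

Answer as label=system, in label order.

A = 2611/1460 ≈ 1.788 → 16:9 (1.778)
B = 1879/1327 ≈ 1.416 → root-2 (1.414)
C = 2358/1458 ≈ 1.617 → golden ratio (1.618)
D = 1699/1285 ≈ 1.322 → 4:3 (1.333)

A=16:9, B=root-2, C=golden ratio, D=4:3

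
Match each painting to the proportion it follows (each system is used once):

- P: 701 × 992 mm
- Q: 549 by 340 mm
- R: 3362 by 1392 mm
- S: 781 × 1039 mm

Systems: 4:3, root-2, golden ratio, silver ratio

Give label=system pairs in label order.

P=root-2, Q=golden ratio, R=silver ratio, S=4:3

Ratios: P ≈ 1.415; Q ≈ 1.615; R ≈ 2.415; S ≈ 1.330.
Targets: 4:3 ≈ 1.333; root-2 ≈ 1.414; golden ratio ≈ 1.618; silver ratio ≈ 2.414.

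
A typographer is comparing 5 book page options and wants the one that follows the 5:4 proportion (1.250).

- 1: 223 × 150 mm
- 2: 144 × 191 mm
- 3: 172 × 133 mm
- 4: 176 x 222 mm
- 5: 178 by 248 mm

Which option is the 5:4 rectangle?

Ratios (long/short): 1 ≈ 1.487; 2 ≈ 1.326; 3 ≈ 1.293; 4 ≈ 1.261; 5 ≈ 1.393.
5:4 ≈ 1.250; option 4 is nearest (Δ 0.011).

4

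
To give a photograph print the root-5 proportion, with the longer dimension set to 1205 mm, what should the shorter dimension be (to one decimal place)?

538.9 mm

root-5 ≈ 2.23607.
Shorter side = 1205 ÷ 2.23607 ≈ 538.892 → 538.9 mm.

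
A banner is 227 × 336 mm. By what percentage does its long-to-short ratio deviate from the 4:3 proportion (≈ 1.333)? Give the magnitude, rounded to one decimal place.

11.0%

Ratio = 336 / 227 ≈ 1.4802.
Ideal 4:3 ≈ 1.3333. |1.4802 − 1.3333| / 1.3333 ≈ 11.02% → 11.0%.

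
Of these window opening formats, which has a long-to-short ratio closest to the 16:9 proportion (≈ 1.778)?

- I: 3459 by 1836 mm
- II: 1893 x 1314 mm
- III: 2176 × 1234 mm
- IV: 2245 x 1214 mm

Target 16:9 ≈ 1.778.
I: 1.884 (Δ0.106)  II: 1.441 (Δ0.337)  III: 1.763 (Δ0.015)  IV: 1.849 (Δ0.071)

III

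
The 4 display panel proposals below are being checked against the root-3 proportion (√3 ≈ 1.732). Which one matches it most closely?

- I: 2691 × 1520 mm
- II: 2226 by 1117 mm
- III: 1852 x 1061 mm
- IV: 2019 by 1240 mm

III

Ratios (long/short): I ≈ 1.770; II ≈ 1.993; III ≈ 1.746; IV ≈ 1.628.
root-3 ≈ 1.732; option III is nearest (Δ 0.014).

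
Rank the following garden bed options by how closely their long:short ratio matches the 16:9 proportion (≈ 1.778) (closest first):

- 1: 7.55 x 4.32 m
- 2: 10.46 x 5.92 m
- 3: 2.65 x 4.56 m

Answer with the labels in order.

2, 1, 3

Ratios: 1 = 7.55 / 4.32 ≈ 1.748; 2 = 10.46 / 5.92 ≈ 1.767; 3 = 4.56 / 2.65 ≈ 1.721.
|Δ from 1.778|: 1 0.030; 2 0.011; 3 0.057.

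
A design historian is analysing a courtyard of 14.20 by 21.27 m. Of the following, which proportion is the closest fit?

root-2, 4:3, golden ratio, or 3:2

3:2

21.27/14.20 ≈ 1.498. Nearest candidates are 3:2 (1.500, off by 0.002) and root-2 (1.414, off by 0.084).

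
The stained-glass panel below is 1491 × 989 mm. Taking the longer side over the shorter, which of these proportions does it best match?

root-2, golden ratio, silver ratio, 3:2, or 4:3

1491/989 ≈ 1.508. Nearest candidates are 3:2 (1.500, off by 0.008) and root-2 (1.414, off by 0.094).

3:2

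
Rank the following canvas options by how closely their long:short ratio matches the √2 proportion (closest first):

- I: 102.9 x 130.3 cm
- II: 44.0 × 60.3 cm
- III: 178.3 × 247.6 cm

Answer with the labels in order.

III, II, I

Ratios: I = 130.3 / 102.9 ≈ 1.266; II = 60.3 / 44.0 ≈ 1.370; III = 247.6 / 178.3 ≈ 1.389.
|Δ from 1.414|: I 0.148; II 0.044; III 0.025.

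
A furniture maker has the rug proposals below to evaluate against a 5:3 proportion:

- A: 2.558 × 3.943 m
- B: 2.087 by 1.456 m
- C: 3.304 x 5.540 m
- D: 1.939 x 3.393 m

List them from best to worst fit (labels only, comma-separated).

A: 3.943/2.558 ≈ 1.541 → |1.541 − 1.667| = 0.126
B: 2.087/1.456 ≈ 1.433 → |1.433 − 1.667| = 0.234
C: 5.540/3.304 ≈ 1.677 → |1.677 − 1.667| = 0.010
D: 3.393/1.939 ≈ 1.750 → |1.750 − 1.667| = 0.083

C, D, A, B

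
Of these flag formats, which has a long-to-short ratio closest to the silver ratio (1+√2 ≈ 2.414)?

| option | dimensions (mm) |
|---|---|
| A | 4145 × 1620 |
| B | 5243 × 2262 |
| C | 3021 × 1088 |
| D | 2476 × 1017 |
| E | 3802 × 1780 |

Ratios (long/short): A ≈ 2.559; B ≈ 2.318; C ≈ 2.777; D ≈ 2.435; E ≈ 2.136.
silver ratio ≈ 2.414; option D is nearest (Δ 0.021).

D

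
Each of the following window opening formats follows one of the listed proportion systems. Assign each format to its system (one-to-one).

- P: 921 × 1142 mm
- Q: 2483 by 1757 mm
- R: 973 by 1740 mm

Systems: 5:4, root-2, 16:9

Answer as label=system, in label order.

P=5:4, Q=root-2, R=16:9

P = 1142/921 ≈ 1.240 → 5:4 (1.250)
Q = 2483/1757 ≈ 1.413 → root-2 (1.414)
R = 1740/973 ≈ 1.788 → 16:9 (1.778)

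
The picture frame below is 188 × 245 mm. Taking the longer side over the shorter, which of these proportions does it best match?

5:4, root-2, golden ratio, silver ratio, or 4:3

245/188 ≈ 1.303. Nearest candidates are 4:3 (1.333, off by 0.030) and 5:4 (1.250, off by 0.053).

4:3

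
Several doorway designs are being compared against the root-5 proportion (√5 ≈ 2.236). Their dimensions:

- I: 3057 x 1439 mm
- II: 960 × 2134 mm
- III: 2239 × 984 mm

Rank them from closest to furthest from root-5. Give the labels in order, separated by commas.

I: 3057/1439 ≈ 2.124 → |2.124 − 2.236| = 0.112
II: 2134/960 ≈ 2.223 → |2.223 − 2.236| = 0.013
III: 2239/984 ≈ 2.275 → |2.275 − 2.236| = 0.039

II, III, I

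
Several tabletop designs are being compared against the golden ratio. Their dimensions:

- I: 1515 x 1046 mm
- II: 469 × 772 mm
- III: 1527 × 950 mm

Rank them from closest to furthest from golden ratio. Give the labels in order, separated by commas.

I: 1515/1046 ≈ 1.448 → |1.448 − 1.618| = 0.170
II: 772/469 ≈ 1.646 → |1.646 − 1.618| = 0.028
III: 1527/950 ≈ 1.607 → |1.607 − 1.618| = 0.011

III, II, I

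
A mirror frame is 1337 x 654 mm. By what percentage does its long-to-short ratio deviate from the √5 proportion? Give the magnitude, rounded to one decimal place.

8.6%

Ratio = 1337 / 654 ≈ 2.0443.
Ideal root-5 ≈ 2.2361. |2.0443 − 2.2361| / 2.2361 ≈ 8.58% → 8.6%.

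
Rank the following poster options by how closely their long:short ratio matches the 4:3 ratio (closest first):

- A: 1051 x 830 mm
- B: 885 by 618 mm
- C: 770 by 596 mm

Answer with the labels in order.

Ratios: A = 1051 / 830 ≈ 1.266; B = 885 / 618 ≈ 1.432; C = 770 / 596 ≈ 1.292.
|Δ from 1.333|: A 0.067; B 0.099; C 0.041.

C, A, B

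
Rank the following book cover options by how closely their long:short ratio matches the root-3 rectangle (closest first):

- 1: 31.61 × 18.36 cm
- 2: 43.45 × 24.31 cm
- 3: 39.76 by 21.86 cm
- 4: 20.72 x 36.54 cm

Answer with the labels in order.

Ratios: 1 = 31.61 / 18.36 ≈ 1.722; 2 = 43.45 / 24.31 ≈ 1.787; 3 = 39.76 / 21.86 ≈ 1.819; 4 = 36.54 / 20.72 ≈ 1.764.
|Δ from 1.732|: 1 0.010; 2 0.055; 3 0.087; 4 0.032.

1, 4, 2, 3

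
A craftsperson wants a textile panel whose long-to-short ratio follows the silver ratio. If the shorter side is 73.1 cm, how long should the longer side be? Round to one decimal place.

silver ratio ≈ 2.41421.
Longer side = 73.1 × 2.41421 ≈ 176.479 → 176.5 cm.

176.5 cm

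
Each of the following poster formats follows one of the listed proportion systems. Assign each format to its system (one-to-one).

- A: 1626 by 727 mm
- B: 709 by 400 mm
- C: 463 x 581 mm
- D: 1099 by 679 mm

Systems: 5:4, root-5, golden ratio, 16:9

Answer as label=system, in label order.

A=root-5, B=16:9, C=5:4, D=golden ratio

A = 1626/727 ≈ 2.237 → root-5 (2.236)
B = 709/400 ≈ 1.772 → 16:9 (1.778)
C = 581/463 ≈ 1.255 → 5:4 (1.250)
D = 1099/679 ≈ 1.619 → golden ratio (1.618)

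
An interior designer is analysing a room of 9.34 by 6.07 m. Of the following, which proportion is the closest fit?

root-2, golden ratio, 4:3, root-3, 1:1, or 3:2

Ratio = 9.34 / 6.07 ≈ 1.539.
Distances: root-2 1.414 (Δ 0.125); golden ratio 1.618 (Δ 0.079); 4:3 1.333 (Δ 0.206); root-3 1.732 (Δ 0.193); 1:1 1.000 (Δ 0.539); 3:2 1.500 (Δ 0.039).

3:2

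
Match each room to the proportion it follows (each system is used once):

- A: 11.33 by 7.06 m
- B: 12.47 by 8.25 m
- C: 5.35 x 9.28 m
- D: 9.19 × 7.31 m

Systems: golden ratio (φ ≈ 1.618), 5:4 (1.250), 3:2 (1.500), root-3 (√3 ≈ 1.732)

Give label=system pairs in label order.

A=golden ratio, B=3:2, C=root-3, D=5:4

A = 11.33/7.06 ≈ 1.605 → golden ratio (1.618)
B = 12.47/8.25 ≈ 1.512 → 3:2 (1.500)
C = 9.28/5.35 ≈ 1.735 → root-3 (1.732)
D = 9.19/7.31 ≈ 1.257 → 5:4 (1.250)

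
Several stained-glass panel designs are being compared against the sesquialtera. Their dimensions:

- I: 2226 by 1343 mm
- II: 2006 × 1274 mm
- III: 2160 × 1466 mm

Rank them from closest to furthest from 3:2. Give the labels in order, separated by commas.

I: 2226/1343 ≈ 1.657 → |1.657 − 1.500| = 0.157
II: 2006/1274 ≈ 1.575 → |1.575 − 1.500| = 0.075
III: 2160/1466 ≈ 1.473 → |1.473 − 1.500| = 0.027

III, II, I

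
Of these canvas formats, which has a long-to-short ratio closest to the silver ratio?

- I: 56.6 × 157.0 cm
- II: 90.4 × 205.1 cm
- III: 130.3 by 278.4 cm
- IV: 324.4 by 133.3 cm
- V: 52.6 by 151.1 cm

Target silver ratio ≈ 2.414.
I: 2.774 (Δ0.360)  II: 2.269 (Δ0.145)  III: 2.137 (Δ0.277)  IV: 2.434 (Δ0.020)  V: 2.873 (Δ0.459)

IV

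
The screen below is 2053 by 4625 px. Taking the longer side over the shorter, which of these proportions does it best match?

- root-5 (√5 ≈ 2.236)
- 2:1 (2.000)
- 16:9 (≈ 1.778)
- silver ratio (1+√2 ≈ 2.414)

root-5

4625/2053 ≈ 2.253. Nearest candidates are root-5 (2.236, off by 0.017) and silver ratio (2.414, off by 0.161).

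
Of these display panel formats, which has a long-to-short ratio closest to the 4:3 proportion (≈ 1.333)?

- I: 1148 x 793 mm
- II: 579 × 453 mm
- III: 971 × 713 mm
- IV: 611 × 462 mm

Target 4:3 ≈ 1.333.
I: 1.448 (Δ0.115)  II: 1.278 (Δ0.055)  III: 1.362 (Δ0.029)  IV: 1.323 (Δ0.010)

IV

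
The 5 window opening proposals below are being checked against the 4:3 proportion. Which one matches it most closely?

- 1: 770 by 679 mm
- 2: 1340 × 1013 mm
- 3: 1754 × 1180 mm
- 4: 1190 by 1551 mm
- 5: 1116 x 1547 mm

Target 4:3 ≈ 1.333.
1: 1.134 (Δ0.199)  2: 1.323 (Δ0.010)  3: 1.486 (Δ0.153)  4: 1.303 (Δ0.030)  5: 1.386 (Δ0.053)

2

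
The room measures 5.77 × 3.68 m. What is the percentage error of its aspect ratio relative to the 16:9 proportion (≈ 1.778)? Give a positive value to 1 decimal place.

Ratio = 5.77 / 3.68 ≈ 1.5679.
Ideal 16:9 ≈ 1.7778. |1.5679 − 1.7778| / 1.7778 ≈ 11.81% → 11.8%.

11.8%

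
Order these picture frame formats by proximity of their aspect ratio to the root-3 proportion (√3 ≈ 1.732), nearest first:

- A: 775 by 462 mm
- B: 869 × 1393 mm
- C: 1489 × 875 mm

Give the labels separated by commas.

C, A, B

A: 775/462 ≈ 1.677 → |1.677 − 1.732| = 0.055
B: 1393/869 ≈ 1.603 → |1.603 − 1.732| = 0.129
C: 1489/875 ≈ 1.702 → |1.702 − 1.732| = 0.030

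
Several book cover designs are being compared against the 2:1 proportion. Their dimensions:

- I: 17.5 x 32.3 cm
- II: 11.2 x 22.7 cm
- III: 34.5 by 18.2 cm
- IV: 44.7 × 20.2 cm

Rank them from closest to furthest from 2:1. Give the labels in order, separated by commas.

I: 32.3/17.5 ≈ 1.846 → |1.846 − 2.000| = 0.154
II: 22.7/11.2 ≈ 2.027 → |2.027 − 2.000| = 0.027
III: 34.5/18.2 ≈ 1.896 → |1.896 − 2.000| = 0.104
IV: 44.7/20.2 ≈ 2.213 → |2.213 − 2.000| = 0.213

II, III, I, IV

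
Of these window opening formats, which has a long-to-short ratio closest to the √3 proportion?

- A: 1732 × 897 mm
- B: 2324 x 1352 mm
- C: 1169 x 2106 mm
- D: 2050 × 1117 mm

B

Ratios (long/short): A ≈ 1.931; B ≈ 1.719; C ≈ 1.802; D ≈ 1.835.
root-3 ≈ 1.732; option B is nearest (Δ 0.013).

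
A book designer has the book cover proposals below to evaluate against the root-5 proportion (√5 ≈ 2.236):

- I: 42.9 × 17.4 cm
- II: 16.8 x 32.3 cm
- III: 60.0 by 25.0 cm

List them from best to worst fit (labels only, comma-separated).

III, I, II

Ratios: I = 42.9 / 17.4 ≈ 2.466; II = 32.3 / 16.8 ≈ 1.923; III = 60.0 / 25.0 ≈ 2.400.
|Δ from 2.236|: I 0.230; II 0.313; III 0.164.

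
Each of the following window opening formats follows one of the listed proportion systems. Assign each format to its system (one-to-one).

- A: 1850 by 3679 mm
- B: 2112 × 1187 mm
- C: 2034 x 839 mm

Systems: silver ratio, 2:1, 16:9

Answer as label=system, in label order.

A=2:1, B=16:9, C=silver ratio

Ratios: A ≈ 1.989; B ≈ 1.779; C ≈ 2.424.
Targets: silver ratio ≈ 2.414; 2:1 ≈ 2.000; 16:9 ≈ 1.778.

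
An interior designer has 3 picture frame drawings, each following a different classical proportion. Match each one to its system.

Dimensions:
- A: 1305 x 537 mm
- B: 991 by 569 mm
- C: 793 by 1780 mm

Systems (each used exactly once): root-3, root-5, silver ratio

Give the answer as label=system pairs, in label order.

A = 1305/537 ≈ 2.430 → silver ratio (2.414)
B = 991/569 ≈ 1.742 → root-3 (1.732)
C = 1780/793 ≈ 2.245 → root-5 (2.236)

A=silver ratio, B=root-3, C=root-5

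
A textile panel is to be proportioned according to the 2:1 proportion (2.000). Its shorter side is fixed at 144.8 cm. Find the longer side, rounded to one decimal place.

289.6 cm

2:1 = 2.00000.
Longer side = 144.8 × 2.00000 ≈ 289.600 → 289.6 cm.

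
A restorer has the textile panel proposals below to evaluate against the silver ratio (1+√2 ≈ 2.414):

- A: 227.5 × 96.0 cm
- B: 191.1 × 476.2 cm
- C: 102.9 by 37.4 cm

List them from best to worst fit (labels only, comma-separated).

Ratios: A = 227.5 / 96.0 ≈ 2.370; B = 476.2 / 191.1 ≈ 2.492; C = 102.9 / 37.4 ≈ 2.751.
|Δ from 2.414|: A 0.044; B 0.078; C 0.337.

A, B, C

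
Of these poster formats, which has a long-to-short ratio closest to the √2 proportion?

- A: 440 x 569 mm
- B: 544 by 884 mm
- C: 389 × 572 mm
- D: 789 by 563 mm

Target root-2 ≈ 1.414.
A: 1.293 (Δ0.121)  B: 1.625 (Δ0.211)  C: 1.470 (Δ0.056)  D: 1.401 (Δ0.013)

D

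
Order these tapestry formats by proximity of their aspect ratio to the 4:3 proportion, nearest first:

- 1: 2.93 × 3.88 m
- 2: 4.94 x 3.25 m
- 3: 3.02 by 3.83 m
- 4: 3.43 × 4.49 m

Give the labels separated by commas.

1, 4, 3, 2

Ratios: 1 = 3.88 / 2.93 ≈ 1.324; 2 = 4.94 / 3.25 ≈ 1.520; 3 = 3.83 / 3.02 ≈ 1.268; 4 = 4.49 / 3.43 ≈ 1.309.
|Δ from 1.333|: 1 0.009; 2 0.187; 3 0.065; 4 0.024.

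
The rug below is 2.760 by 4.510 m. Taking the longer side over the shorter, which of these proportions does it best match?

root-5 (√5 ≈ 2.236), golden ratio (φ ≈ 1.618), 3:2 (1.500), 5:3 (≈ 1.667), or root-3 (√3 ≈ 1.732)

golden ratio

4.510/2.760 ≈ 1.634. Nearest candidates are golden ratio (1.618, off by 0.016) and 5:3 (1.667, off by 0.033).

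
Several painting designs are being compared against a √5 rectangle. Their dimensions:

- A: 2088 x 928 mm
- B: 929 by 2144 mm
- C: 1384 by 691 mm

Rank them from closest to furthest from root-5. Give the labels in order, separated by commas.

Ratios: A = 2088 / 928 ≈ 2.250; B = 2144 / 929 ≈ 2.308; C = 1384 / 691 ≈ 2.003.
|Δ from 2.236|: A 0.014; B 0.072; C 0.233.

A, B, C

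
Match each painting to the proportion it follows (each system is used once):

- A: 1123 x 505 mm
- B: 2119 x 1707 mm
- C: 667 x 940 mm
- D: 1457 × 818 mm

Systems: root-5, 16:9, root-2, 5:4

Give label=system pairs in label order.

A = 1123/505 ≈ 2.224 → root-5 (2.236)
B = 2119/1707 ≈ 1.241 → 5:4 (1.250)
C = 940/667 ≈ 1.409 → root-2 (1.414)
D = 1457/818 ≈ 1.781 → 16:9 (1.778)

A=root-5, B=5:4, C=root-2, D=16:9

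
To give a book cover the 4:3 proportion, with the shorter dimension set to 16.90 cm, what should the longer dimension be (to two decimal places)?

4:3 ≈ 1.33333.
Longer side = 16.90 × 1.33333 ≈ 22.5333 → 22.53 cm.

22.53 cm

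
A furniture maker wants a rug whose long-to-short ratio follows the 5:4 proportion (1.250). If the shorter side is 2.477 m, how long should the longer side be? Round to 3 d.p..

5:4 = 1.25000.
Longer side = 2.477 × 1.25000 ≈ 3.09625 → 3.096 m.

3.096 m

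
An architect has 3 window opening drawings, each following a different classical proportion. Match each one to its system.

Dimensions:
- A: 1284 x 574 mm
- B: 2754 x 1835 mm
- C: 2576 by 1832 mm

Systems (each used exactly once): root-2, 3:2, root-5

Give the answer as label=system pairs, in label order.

A = 1284/574 ≈ 2.237 → root-5 (2.236)
B = 2754/1835 ≈ 1.501 → 3:2 (1.500)
C = 2576/1832 ≈ 1.406 → root-2 (1.414)

A=root-5, B=3:2, C=root-2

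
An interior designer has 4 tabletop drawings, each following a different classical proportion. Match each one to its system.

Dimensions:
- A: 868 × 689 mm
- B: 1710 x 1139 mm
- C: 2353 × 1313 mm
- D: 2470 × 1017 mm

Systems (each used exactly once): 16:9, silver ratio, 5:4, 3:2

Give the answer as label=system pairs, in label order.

Ratios: A ≈ 1.260; B ≈ 1.501; C ≈ 1.792; D ≈ 2.429.
Targets: 16:9 ≈ 1.778; silver ratio ≈ 2.414; 5:4 ≈ 1.250; 3:2 ≈ 1.500.

A=5:4, B=3:2, C=16:9, D=silver ratio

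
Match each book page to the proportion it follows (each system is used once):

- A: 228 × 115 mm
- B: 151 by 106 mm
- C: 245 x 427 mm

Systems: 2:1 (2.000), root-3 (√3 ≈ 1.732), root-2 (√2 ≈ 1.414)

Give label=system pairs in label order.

A = 228/115 ≈ 1.983 → 2:1 (2.000)
B = 151/106 ≈ 1.425 → root-2 (1.414)
C = 427/245 ≈ 1.743 → root-3 (1.732)

A=2:1, B=root-2, C=root-3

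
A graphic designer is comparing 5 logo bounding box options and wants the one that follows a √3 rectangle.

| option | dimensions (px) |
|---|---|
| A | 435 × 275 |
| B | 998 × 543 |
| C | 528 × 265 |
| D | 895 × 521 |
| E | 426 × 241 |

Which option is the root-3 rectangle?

Target root-3 ≈ 1.732.
A: 1.582 (Δ0.150)  B: 1.838 (Δ0.106)  C: 1.992 (Δ0.260)  D: 1.718 (Δ0.014)  E: 1.768 (Δ0.036)

D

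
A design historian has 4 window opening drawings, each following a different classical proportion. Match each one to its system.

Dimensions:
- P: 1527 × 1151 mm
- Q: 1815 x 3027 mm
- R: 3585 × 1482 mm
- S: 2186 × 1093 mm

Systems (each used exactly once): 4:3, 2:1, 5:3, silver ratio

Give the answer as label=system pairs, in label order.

Ratios: P ≈ 1.327; Q ≈ 1.668; R ≈ 2.419; S ≈ 2.000.
Targets: 4:3 ≈ 1.333; 2:1 ≈ 2.000; 5:3 ≈ 1.667; silver ratio ≈ 2.414.

P=4:3, Q=5:3, R=silver ratio, S=2:1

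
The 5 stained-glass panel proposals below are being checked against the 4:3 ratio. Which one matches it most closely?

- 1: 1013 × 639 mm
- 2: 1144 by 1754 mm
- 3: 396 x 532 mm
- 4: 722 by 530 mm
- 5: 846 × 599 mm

Ratios (long/short): 1 ≈ 1.585; 2 ≈ 1.533; 3 ≈ 1.343; 4 ≈ 1.362; 5 ≈ 1.412.
4:3 ≈ 1.333; option 3 is nearest (Δ 0.010).

3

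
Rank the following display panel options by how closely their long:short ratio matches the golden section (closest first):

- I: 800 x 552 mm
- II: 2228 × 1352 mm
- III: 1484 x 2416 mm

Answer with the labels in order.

I: 800/552 ≈ 1.449 → |1.449 − 1.618| = 0.169
II: 2228/1352 ≈ 1.648 → |1.648 − 1.618| = 0.030
III: 2416/1484 ≈ 1.628 → |1.628 − 1.618| = 0.010

III, II, I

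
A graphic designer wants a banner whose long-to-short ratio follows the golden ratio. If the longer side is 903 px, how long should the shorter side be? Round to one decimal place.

golden ratio ≈ 1.61803.
Shorter side = 903 ÷ 1.61803 ≈ 558.086 → 558.1 px.

558.1 px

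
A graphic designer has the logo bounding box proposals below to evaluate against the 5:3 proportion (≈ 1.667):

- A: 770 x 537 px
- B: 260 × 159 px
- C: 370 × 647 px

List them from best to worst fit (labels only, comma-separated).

B, C, A

A: 770/537 ≈ 1.434 → |1.434 − 1.667| = 0.233
B: 260/159 ≈ 1.635 → |1.635 − 1.667| = 0.032
C: 647/370 ≈ 1.749 → |1.749 − 1.667| = 0.082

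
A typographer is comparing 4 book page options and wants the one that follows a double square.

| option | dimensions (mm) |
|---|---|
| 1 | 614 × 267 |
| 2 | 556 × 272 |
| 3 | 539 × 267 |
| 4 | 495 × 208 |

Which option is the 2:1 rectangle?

3

Ratios (long/short): 1 ≈ 2.300; 2 ≈ 2.044; 3 ≈ 2.019; 4 ≈ 2.380.
2:1 ≈ 2.000; option 3 is nearest (Δ 0.019).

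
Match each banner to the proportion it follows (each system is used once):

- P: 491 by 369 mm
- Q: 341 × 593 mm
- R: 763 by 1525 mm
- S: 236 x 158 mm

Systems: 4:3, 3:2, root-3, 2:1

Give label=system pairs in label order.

P=4:3, Q=root-3, R=2:1, S=3:2

Ratios: P ≈ 1.331; Q ≈ 1.739; R ≈ 1.999; S ≈ 1.494.
Targets: 4:3 ≈ 1.333; 3:2 ≈ 1.500; root-3 ≈ 1.732; 2:1 ≈ 2.000.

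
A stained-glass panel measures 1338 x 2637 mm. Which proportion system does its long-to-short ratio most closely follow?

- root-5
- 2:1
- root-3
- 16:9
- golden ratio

2:1

Ratio = 2637 / 1338 ≈ 1.971.
Distances: root-5 2.236 (Δ 0.265); 2:1 2.000 (Δ 0.029); root-3 1.732 (Δ 0.239); 16:9 1.778 (Δ 0.193); golden ratio 1.618 (Δ 0.353).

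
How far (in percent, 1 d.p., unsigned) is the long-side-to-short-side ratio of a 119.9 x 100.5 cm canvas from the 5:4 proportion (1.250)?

4.6%

Ratio = 119.9 / 100.5 ≈ 1.1930.
Ideal 5:4 = 1.2500. |1.1930 − 1.2500| / 1.2500 ≈ 4.56% → 4.6%.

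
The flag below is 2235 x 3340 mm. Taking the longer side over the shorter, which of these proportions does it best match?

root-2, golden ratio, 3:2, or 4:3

3:2

Ratio = 3340 / 2235 ≈ 1.494.
Distances: root-2 1.414 (Δ 0.080); golden ratio 1.618 (Δ 0.124); 3:2 1.500 (Δ 0.006); 4:3 1.333 (Δ 0.161).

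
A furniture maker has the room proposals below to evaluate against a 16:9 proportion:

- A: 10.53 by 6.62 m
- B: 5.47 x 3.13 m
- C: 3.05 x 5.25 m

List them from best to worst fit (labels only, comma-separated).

Ratios: A = 10.53 / 6.62 ≈ 1.591; B = 5.47 / 3.13 ≈ 1.748; C = 5.25 / 3.05 ≈ 1.721.
|Δ from 1.778|: A 0.187; B 0.030; C 0.057.

B, C, A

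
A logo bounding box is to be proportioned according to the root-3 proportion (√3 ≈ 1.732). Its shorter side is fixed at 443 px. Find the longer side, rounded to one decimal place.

root-3 ≈ 1.73205.
Longer side = 443 × 1.73205 ≈ 767.298 → 767.3 px.

767.3 px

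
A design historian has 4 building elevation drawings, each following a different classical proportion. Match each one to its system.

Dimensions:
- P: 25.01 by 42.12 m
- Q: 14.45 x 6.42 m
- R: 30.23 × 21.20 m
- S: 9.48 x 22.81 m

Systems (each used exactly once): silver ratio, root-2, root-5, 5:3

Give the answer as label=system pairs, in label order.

Ratios: P ≈ 1.684; Q ≈ 2.251; R ≈ 1.426; S ≈ 2.406.
Targets: silver ratio ≈ 2.414; root-2 ≈ 1.414; root-5 ≈ 2.236; 5:3 ≈ 1.667.

P=5:3, Q=root-5, R=root-2, S=silver ratio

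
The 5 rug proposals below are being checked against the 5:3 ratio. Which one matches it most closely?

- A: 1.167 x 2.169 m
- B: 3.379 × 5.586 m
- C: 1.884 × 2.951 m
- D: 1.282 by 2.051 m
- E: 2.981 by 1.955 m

B

Ratios (long/short): A ≈ 1.859; B ≈ 1.653; C ≈ 1.566; D ≈ 1.600; E ≈ 1.525.
5:3 ≈ 1.667; option B is nearest (Δ 0.014).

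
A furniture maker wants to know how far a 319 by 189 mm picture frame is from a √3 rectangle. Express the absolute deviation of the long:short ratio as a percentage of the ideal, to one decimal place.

Ratio = 319 / 189 ≈ 1.6878.
Ideal root-3 ≈ 1.7321. |1.6878 − 1.7321| / 1.7321 ≈ 2.56% → 2.6%.

2.6%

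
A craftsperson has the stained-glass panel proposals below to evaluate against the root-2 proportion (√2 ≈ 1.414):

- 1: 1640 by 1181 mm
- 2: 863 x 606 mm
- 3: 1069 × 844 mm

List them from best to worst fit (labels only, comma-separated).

2, 1, 3

Ratios: 1 = 1640 / 1181 ≈ 1.389; 2 = 863 / 606 ≈ 1.424; 3 = 1069 / 844 ≈ 1.267.
|Δ from 1.414|: 1 0.025; 2 0.010; 3 0.147.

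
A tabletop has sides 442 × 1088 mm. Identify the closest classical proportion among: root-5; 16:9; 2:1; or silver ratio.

silver ratio

1088/442 ≈ 2.462. Nearest candidates are silver ratio (2.414, off by 0.048) and root-5 (2.236, off by 0.226).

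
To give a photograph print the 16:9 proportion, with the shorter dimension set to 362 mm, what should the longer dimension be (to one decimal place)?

643.6 mm

16:9 ≈ 1.77778.
Longer side = 362 × 1.77778 ≈ 643.556 → 643.6 mm.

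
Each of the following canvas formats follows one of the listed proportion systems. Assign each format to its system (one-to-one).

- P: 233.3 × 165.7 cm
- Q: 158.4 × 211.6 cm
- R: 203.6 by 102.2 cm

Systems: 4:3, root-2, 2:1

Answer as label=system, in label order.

P=root-2, Q=4:3, R=2:1

Ratios: P ≈ 1.408; Q ≈ 1.336; R ≈ 1.992.
Targets: 4:3 ≈ 1.333; root-2 ≈ 1.414; 2:1 ≈ 2.000.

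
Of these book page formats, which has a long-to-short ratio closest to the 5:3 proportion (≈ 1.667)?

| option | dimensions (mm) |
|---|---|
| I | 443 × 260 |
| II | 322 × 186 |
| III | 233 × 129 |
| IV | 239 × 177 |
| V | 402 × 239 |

Target 5:3 ≈ 1.667.
I: 1.704 (Δ0.037)  II: 1.731 (Δ0.064)  III: 1.806 (Δ0.139)  IV: 1.350 (Δ0.317)  V: 1.682 (Δ0.015)

V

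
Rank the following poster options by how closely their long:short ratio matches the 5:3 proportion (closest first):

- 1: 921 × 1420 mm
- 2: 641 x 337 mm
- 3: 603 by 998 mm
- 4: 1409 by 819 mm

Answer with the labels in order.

1: 1420/921 ≈ 1.542 → |1.542 − 1.667| = 0.125
2: 641/337 ≈ 1.902 → |1.902 − 1.667| = 0.235
3: 998/603 ≈ 1.655 → |1.655 − 1.667| = 0.012
4: 1409/819 ≈ 1.720 → |1.720 − 1.667| = 0.053

3, 4, 1, 2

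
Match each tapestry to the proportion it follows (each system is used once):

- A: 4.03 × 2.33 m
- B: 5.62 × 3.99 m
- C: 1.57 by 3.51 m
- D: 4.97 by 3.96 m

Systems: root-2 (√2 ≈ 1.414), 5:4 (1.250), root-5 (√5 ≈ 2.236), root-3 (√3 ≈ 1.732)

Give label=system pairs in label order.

A=root-3, B=root-2, C=root-5, D=5:4

A = 4.03/2.33 ≈ 1.730 → root-3 (1.732)
B = 5.62/3.99 ≈ 1.409 → root-2 (1.414)
C = 3.51/1.57 ≈ 2.236 → root-5 (2.236)
D = 4.97/3.96 ≈ 1.255 → 5:4 (1.250)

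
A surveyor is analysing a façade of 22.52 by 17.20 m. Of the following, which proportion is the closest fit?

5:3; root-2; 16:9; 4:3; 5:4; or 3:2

22.52/17.20 ≈ 1.309. Nearest candidates are 4:3 (1.333, off by 0.024) and 5:4 (1.250, off by 0.059).

4:3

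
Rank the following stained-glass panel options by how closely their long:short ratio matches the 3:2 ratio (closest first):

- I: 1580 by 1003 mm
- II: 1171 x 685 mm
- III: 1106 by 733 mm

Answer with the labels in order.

Ratios: I = 1580 / 1003 ≈ 1.575; II = 1171 / 685 ≈ 1.709; III = 1106 / 733 ≈ 1.509.
|Δ from 1.500|: I 0.075; II 0.209; III 0.009.

III, I, II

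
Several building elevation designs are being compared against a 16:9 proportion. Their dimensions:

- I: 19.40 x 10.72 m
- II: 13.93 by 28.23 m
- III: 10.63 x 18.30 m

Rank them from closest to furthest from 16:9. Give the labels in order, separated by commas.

I, III, II

Ratios: I = 19.40 / 10.72 ≈ 1.810; II = 28.23 / 13.93 ≈ 2.027; III = 18.30 / 10.63 ≈ 1.722.
|Δ from 1.778|: I 0.032; II 0.249; III 0.056.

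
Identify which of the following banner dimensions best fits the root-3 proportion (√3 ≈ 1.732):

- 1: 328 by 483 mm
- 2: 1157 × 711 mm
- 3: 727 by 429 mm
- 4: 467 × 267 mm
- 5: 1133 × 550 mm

4

Target root-3 ≈ 1.732.
1: 1.473 (Δ0.259)  2: 1.627 (Δ0.105)  3: 1.695 (Δ0.037)  4: 1.749 (Δ0.017)  5: 2.060 (Δ0.328)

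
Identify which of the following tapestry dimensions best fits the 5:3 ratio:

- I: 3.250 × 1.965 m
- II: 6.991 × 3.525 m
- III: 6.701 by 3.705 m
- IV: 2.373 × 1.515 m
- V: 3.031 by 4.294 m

I

Target 5:3 ≈ 1.667.
I: 1.654 (Δ0.013)  II: 1.983 (Δ0.316)  III: 1.809 (Δ0.142)  IV: 1.566 (Δ0.101)  V: 1.417 (Δ0.250)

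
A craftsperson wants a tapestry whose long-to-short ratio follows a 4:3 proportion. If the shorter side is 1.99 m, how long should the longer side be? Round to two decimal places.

2.65 m

4:3 ≈ 1.33333.
Longer side = 1.99 × 1.33333 ≈ 2.6533 → 2.65 m.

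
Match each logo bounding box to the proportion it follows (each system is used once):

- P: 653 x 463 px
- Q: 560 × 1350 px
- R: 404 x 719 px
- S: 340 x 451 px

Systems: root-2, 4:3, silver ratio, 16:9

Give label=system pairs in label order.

P=root-2, Q=silver ratio, R=16:9, S=4:3

P = 653/463 ≈ 1.410 → root-2 (1.414)
Q = 1350/560 ≈ 2.411 → silver ratio (2.414)
R = 719/404 ≈ 1.780 → 16:9 (1.778)
S = 451/340 ≈ 1.326 → 4:3 (1.333)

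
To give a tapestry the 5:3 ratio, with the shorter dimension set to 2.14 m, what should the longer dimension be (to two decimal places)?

5:3 ≈ 1.66667.
Longer side = 2.14 × 1.66667 ≈ 3.5667 → 3.57 m.

3.57 m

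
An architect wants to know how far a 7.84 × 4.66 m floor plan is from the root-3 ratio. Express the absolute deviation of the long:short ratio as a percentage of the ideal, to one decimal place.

Ratio = 7.84 / 4.66 ≈ 1.6824.
Ideal root-3 ≈ 1.7321. |1.6824 − 1.7321| / 1.7321 ≈ 2.87% → 2.9%.

2.9%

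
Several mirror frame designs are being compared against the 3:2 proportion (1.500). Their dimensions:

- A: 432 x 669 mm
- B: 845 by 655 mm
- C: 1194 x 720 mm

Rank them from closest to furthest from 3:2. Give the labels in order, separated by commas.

Ratios: A = 669 / 432 ≈ 1.549; B = 845 / 655 ≈ 1.290; C = 1194 / 720 ≈ 1.658.
|Δ from 1.500|: A 0.049; B 0.210; C 0.158.

A, C, B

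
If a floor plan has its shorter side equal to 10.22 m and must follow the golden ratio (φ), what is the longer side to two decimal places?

16.54 m

golden ratio ≈ 1.61803.
Longer side = 10.22 × 1.61803 ≈ 16.5363 → 16.54 m.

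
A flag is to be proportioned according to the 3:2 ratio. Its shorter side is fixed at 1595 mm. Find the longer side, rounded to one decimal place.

3:2 = 1.50000.
Longer side = 1595 × 1.50000 ≈ 2392.500 → 2392.5 mm.

2392.5 mm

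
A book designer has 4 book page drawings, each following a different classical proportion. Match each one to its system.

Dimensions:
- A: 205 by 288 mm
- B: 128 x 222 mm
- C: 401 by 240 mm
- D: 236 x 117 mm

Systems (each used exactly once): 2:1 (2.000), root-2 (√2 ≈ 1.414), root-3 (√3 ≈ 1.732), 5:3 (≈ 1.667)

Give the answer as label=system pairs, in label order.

Ratios: A ≈ 1.405; B ≈ 1.734; C ≈ 1.671; D ≈ 2.017.
Targets: 2:1 ≈ 2.000; root-2 ≈ 1.414; root-3 ≈ 1.732; 5:3 ≈ 1.667.

A=root-2, B=root-3, C=5:3, D=2:1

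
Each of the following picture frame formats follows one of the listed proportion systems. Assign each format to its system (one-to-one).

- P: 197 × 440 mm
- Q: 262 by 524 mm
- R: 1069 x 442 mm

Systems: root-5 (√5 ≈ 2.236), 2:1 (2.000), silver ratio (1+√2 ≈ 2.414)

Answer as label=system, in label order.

P = 440/197 ≈ 2.234 → root-5 (2.236)
Q = 524/262 ≈ 2.000 → 2:1 (2.000)
R = 1069/442 ≈ 2.419 → silver ratio (2.414)

P=root-5, Q=2:1, R=silver ratio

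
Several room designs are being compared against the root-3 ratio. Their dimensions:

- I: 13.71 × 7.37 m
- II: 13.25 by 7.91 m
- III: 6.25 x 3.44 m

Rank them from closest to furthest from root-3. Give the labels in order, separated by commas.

II, III, I

Ratios: I = 13.71 / 7.37 ≈ 1.860; II = 13.25 / 7.91 ≈ 1.675; III = 6.25 / 3.44 ≈ 1.817.
|Δ from 1.732|: I 0.128; II 0.057; III 0.085.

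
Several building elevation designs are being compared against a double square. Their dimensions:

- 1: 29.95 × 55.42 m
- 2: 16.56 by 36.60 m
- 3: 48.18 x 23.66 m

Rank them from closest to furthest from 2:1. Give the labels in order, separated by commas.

1: 55.42/29.95 ≈ 1.850 → |1.850 − 2.000| = 0.150
2: 36.60/16.56 ≈ 2.210 → |2.210 − 2.000| = 0.210
3: 48.18/23.66 ≈ 2.036 → |2.036 − 2.000| = 0.036

3, 1, 2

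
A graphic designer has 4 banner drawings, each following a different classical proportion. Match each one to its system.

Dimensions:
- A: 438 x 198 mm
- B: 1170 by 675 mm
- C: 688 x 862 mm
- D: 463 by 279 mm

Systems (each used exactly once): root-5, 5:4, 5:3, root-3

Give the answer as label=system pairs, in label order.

A = 438/198 ≈ 2.212 → root-5 (2.236)
B = 1170/675 ≈ 1.733 → root-3 (1.732)
C = 862/688 ≈ 1.253 → 5:4 (1.250)
D = 463/279 ≈ 1.659 → 5:3 (1.667)

A=root-5, B=root-3, C=5:4, D=5:3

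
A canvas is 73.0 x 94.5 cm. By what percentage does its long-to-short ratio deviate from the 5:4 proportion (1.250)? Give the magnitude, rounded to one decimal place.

3.6%

Ratio = 94.5 / 73.0 ≈ 1.2945.
Ideal 5:4 = 1.2500. |1.2945 − 1.2500| / 1.2500 ≈ 3.56% → 3.6%.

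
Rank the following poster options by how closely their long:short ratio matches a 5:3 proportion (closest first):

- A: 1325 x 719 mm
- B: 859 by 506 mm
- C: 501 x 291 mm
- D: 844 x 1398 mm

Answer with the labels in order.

D, B, C, A

A: 1325/719 ≈ 1.843 → |1.843 − 1.667| = 0.176
B: 859/506 ≈ 1.698 → |1.698 − 1.667| = 0.031
C: 501/291 ≈ 1.722 → |1.722 − 1.667| = 0.055
D: 1398/844 ≈ 1.656 → |1.656 − 1.667| = 0.011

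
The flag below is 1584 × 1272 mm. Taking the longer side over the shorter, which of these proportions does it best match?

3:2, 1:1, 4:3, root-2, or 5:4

5:4

1584/1272 ≈ 1.245. Nearest candidates are 5:4 (1.250, off by 0.005) and 4:3 (1.333, off by 0.088).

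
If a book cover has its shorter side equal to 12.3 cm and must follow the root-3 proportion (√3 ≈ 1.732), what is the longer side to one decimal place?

root-3 ≈ 1.73205.
Longer side = 12.3 × 1.73205 ≈ 21.304 → 21.3 cm.

21.3 cm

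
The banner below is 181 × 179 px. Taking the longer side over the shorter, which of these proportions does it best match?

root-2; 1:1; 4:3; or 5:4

1:1

Ratio = 181 / 179 ≈ 1.011.
Distances: root-2 1.414 (Δ 0.403); 1:1 1.000 (Δ 0.011); 4:3 1.333 (Δ 0.322); 5:4 1.250 (Δ 0.239).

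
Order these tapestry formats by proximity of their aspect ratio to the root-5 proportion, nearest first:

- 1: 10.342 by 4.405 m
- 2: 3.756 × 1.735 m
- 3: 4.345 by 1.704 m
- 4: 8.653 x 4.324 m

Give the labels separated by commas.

Ratios: 1 = 10.342 / 4.405 ≈ 2.348; 2 = 3.756 / 1.735 ≈ 2.165; 3 = 4.345 / 1.704 ≈ 2.550; 4 = 8.653 / 4.324 ≈ 2.001.
|Δ from 2.236|: 1 0.112; 2 0.071; 3 0.314; 4 0.235.

2, 1, 4, 3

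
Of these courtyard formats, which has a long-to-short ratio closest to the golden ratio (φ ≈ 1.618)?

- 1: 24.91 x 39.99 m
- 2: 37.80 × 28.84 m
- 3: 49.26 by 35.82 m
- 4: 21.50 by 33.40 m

Ratios (long/short): 1 ≈ 1.605; 2 ≈ 1.311; 3 ≈ 1.375; 4 ≈ 1.553.
golden ratio ≈ 1.618; option 1 is nearest (Δ 0.013).

1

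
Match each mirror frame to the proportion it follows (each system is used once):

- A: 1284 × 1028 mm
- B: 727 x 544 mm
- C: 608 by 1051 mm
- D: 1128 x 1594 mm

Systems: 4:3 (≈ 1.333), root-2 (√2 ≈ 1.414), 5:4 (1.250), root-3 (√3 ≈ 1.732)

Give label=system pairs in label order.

A = 1284/1028 ≈ 1.249 → 5:4 (1.250)
B = 727/544 ≈ 1.336 → 4:3 (1.333)
C = 1051/608 ≈ 1.729 → root-3 (1.732)
D = 1594/1128 ≈ 1.413 → root-2 (1.414)

A=5:4, B=4:3, C=root-3, D=root-2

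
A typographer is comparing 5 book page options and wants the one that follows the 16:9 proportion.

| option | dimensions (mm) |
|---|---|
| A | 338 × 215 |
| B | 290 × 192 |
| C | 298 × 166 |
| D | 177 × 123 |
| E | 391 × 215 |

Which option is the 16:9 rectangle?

Target 16:9 ≈ 1.778.
A: 1.572 (Δ0.206)  B: 1.510 (Δ0.268)  C: 1.795 (Δ0.017)  D: 1.439 (Δ0.339)  E: 1.819 (Δ0.041)

C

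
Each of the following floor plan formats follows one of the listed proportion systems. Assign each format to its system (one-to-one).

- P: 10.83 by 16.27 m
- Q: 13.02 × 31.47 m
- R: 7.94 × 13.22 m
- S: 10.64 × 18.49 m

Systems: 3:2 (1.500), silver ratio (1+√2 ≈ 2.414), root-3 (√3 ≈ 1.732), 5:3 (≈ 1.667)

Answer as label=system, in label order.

P = 16.27/10.83 ≈ 1.502 → 3:2 (1.500)
Q = 31.47/13.02 ≈ 2.417 → silver ratio (2.414)
R = 13.22/7.94 ≈ 1.665 → 5:3 (1.667)
S = 18.49/10.64 ≈ 1.738 → root-3 (1.732)

P=3:2, Q=silver ratio, R=5:3, S=root-3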